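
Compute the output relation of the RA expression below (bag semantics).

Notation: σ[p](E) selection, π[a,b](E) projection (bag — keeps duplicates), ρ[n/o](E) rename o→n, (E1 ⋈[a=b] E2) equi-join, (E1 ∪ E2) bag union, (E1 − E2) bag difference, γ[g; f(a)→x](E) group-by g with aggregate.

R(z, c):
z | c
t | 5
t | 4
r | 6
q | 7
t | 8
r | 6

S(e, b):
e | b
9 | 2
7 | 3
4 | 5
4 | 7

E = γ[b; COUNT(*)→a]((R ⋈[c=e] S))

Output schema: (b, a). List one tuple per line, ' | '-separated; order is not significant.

Stepwise |·|:
  R → 6
  S → 4
  (R ⋈[c=e] S) → 3
  γ[b; COUNT(*)→a]((R ⋈[c=e] S)) → 3

== RESULT ==
b | a
3 | 1
5 | 1
7 | 1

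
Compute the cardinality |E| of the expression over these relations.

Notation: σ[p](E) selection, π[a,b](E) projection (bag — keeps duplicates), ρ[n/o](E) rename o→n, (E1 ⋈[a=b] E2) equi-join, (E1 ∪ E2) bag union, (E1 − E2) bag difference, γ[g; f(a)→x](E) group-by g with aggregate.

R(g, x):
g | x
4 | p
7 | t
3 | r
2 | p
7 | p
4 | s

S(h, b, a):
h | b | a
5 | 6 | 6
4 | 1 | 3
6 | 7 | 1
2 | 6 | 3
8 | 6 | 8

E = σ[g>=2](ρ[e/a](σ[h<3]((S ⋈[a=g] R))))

Per-node cardinality:
  S → 5
  R → 6
  (S ⋈[a=g] R) → 2
  σ[h<3]((S ⋈[a=g] R)) → 1
  ρ[e/a](σ[h<3]((S ⋈[a=g] R))) → 1
  σ[g>=2](ρ[e/a](σ[h<3]((S ⋈[a=g] R)))) → 1

|E| = 1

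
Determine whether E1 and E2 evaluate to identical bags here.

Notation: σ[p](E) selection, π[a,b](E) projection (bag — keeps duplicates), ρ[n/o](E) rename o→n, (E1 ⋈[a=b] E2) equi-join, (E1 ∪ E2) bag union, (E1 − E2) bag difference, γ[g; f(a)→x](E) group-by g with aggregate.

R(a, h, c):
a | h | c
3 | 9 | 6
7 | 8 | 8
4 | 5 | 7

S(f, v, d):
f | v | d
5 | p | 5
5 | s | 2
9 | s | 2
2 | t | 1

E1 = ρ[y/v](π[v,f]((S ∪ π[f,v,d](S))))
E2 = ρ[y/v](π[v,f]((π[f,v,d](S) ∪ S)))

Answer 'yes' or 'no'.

E1 row counts bottom-up:
  S → 4
  S → 4
  π[f,v,d](S) → 4
  (S ∪ π[f,v,d](S)) → 8
  π[v,f]((S ∪ π[f,v,d](S))) → 8
  ρ[y/v](π[v,f]((S ∪ π[f,v,d](S)))) → 8
E2 row counts bottom-up:
  S → 4
  π[f,v,d](S) → 4
  S → 4
  (π[f,v,d](S) ∪ S) → 8
  π[v,f]((π[f,v,d](S) ∪ S)) → 8
  ρ[y/v](π[v,f]((π[f,v,d](S) ∪ S))) → 8

E1 and E2 produce the same multiset:
y | f
p | 5
p | 5
s | 5
s | 5
s | 9
s | 9
t | 2
t | 2

yes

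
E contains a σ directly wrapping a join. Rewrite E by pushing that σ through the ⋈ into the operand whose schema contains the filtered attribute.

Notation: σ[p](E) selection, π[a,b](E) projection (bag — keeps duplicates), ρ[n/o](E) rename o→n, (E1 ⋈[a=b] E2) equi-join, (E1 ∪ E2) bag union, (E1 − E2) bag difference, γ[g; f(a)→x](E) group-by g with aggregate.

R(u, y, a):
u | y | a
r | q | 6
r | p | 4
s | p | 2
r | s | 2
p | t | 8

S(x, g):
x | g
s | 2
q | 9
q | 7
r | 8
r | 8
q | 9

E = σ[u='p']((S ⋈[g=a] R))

σ filters on u, owned by the right side.
E' = (S ⋈[g=a] σ[u='p'](R))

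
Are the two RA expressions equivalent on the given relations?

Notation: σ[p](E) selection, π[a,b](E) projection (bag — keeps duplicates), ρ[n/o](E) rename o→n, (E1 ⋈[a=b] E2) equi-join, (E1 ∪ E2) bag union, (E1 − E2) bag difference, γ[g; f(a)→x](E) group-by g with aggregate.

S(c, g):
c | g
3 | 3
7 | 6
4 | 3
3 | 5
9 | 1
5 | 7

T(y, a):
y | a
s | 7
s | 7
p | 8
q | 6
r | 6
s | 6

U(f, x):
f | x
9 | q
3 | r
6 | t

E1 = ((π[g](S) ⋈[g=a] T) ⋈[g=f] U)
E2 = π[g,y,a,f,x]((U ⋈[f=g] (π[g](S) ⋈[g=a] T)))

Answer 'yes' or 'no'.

E1 stepwise |·|:
  S → 6
  π[g](S) → 6
  T → 6
  (π[g](S) ⋈[g=a] T) → 5
  U → 3
  ((π[g](S) ⋈[g=a] T) ⋈[g=f] U) → 3
E2 stepwise |·|:
  U → 3
  S → 6
  π[g](S) → 6
  T → 6
  (π[g](S) ⋈[g=a] T) → 5
  (U ⋈[f=g] (π[g](S) ⋈[g=a] T)) → 3
  π[g,y,a,f,x]((U ⋈[f=g] (π[g](S) ⋈[g=a] T))) → 3

E1 and E2 produce the same multiset:
g | y | a | f | x
6 | q | 6 | 6 | t
6 | r | 6 | 6 | t
6 | s | 6 | 6 | t

yes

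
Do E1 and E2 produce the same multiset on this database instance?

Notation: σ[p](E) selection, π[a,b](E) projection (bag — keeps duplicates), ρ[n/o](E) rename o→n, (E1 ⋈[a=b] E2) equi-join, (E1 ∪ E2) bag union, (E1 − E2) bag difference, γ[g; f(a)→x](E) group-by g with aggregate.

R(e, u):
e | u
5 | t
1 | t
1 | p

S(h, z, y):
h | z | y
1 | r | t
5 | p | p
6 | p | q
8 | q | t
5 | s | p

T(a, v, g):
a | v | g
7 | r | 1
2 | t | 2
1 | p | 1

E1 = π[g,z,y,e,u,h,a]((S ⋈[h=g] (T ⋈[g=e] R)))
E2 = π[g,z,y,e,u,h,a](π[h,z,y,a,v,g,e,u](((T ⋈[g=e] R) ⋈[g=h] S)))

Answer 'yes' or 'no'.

E1 row counts bottom-up:
  S → 5
  T → 3
  R → 3
  (T ⋈[g=e] R) → 4
  (S ⋈[h=g] (T ⋈[g=e] R)) → 4
  π[g,z,y,e,u,h,a]((S ⋈[h=g] (T ⋈[g=e] R))) → 4
E2 row counts bottom-up:
  T → 3
  R → 3
  (T ⋈[g=e] R) → 4
  S → 5
  ((T ⋈[g=e] R) ⋈[g=h] S) → 4
  π[h,z,y,a,v,g,e,u](((T ⋈[g=e] R) ⋈[g=h] S)) → 4
  π[g,z,y,e,u,h,a](π[h,z,y,a,v,g,e,u](((T ⋈[g=e] R) ⋈[g=h] S))) → 4

E1 and E2 produce the same multiset:
g | z | y | e | u | h | a
1 | r | t | 1 | p | 1 | 1
1 | r | t | 1 | p | 1 | 7
1 | r | t | 1 | t | 1 | 1
1 | r | t | 1 | t | 1 | 7

yes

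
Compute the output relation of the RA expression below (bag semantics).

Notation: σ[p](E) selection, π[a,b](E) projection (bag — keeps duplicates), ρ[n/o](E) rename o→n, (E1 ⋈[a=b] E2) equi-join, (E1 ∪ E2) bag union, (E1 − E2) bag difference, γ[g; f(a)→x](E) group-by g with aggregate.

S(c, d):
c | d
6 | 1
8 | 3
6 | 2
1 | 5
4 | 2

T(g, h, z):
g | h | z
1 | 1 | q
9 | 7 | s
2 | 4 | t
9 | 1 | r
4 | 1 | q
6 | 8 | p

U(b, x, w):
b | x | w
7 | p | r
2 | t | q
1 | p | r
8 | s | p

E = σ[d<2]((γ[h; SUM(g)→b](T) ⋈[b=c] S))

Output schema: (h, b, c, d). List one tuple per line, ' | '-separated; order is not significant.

Subexpression sizes:
  T → 6
  γ[h; SUM(g)→b](T) → 4
  S → 5
  (γ[h; SUM(g)→b](T) ⋈[b=c] S) → 2
  σ[d<2]((γ[h; SUM(g)→b](T) ⋈[b=c] S)) → 1

== RESULT ==
h | b | c | d
8 | 6 | 6 | 1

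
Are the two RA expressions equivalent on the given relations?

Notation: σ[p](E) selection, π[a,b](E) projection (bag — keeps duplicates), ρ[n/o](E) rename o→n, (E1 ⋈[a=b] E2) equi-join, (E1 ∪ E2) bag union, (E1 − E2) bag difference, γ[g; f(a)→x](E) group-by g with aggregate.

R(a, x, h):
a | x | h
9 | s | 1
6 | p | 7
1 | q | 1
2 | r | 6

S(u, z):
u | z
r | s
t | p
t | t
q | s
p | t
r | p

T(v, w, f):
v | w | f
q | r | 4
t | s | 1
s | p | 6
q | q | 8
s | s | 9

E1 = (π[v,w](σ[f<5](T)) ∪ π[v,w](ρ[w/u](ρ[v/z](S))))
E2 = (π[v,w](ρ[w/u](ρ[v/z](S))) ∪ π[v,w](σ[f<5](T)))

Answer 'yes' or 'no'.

E1 stepwise |·|:
  T → 5
  σ[f<5](T) → 2
  π[v,w](σ[f<5](T)) → 2
  S → 6
  ρ[v/z](S) → 6
  ρ[w/u](ρ[v/z](S)) → 6
  π[v,w](ρ[w/u](ρ[v/z](S))) → 6
  (π[v,w](σ[f<5](T)) ∪ π[v,w](ρ[w/u](ρ[v/z](S)))) → 8
E2 stepwise |·|:
  S → 6
  ρ[v/z](S) → 6
  ρ[w/u](ρ[v/z](S)) → 6
  π[v,w](ρ[w/u](ρ[v/z](S))) → 6
  T → 5
  σ[f<5](T) → 2
  π[v,w](σ[f<5](T)) → 2
  (π[v,w](ρ[w/u](ρ[v/z](S))) ∪ π[v,w](σ[f<5](T))) → 8

E1 and E2 produce the same multiset:
v | w
p | r
p | t
q | r
s | q
s | r
t | p
t | s
t | t

yes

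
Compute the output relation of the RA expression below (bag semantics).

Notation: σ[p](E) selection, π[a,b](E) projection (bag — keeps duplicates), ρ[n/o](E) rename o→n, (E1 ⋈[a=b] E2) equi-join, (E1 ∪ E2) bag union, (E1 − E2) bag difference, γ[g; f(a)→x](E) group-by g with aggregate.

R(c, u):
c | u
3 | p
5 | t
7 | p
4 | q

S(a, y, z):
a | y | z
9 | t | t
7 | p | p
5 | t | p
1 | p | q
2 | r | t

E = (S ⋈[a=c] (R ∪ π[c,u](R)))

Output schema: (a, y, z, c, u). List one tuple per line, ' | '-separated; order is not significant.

Subexpression sizes:
  S → 5
  R → 4
  R → 4
  π[c,u](R) → 4
  (R ∪ π[c,u](R)) → 8
  (S ⋈[a=c] (R ∪ π[c,u](R))) → 4

== RESULT ==
a | y | z | c | u
5 | t | p | 5 | t
5 | t | p | 5 | t
7 | p | p | 7 | p
7 | p | p | 7 | p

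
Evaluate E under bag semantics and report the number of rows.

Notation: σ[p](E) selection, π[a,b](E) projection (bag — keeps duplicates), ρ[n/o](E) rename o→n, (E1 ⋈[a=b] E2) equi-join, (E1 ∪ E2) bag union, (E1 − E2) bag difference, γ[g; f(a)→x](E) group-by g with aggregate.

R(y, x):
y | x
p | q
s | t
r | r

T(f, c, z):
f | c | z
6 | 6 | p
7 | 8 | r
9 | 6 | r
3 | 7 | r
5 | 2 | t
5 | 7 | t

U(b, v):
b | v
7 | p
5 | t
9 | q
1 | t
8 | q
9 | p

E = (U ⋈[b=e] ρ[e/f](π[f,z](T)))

Subexpression sizes:
  U → 6
  T → 6
  π[f,z](T) → 6
  ρ[e/f](π[f,z](T)) → 6
  (U ⋈[b=e] ρ[e/f](π[f,z](T))) → 5

|E| = 5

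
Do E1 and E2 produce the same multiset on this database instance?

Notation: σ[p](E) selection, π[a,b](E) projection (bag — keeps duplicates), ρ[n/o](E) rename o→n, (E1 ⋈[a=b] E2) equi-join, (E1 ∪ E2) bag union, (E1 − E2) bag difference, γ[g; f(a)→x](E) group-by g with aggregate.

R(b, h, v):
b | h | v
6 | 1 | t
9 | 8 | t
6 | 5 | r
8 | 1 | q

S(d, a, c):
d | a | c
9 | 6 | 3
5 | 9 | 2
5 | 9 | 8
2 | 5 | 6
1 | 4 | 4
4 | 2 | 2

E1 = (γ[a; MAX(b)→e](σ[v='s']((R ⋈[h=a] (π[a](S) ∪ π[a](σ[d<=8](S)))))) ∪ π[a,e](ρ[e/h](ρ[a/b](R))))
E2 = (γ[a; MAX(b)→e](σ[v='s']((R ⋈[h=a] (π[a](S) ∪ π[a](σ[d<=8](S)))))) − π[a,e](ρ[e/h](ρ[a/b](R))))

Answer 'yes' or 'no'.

E1 subexpression sizes:
  R → 4
  S → 6
  π[a](S) → 6
  S → 6
  σ[d<=8](S) → 5
  π[a](σ[d<=8](S)) → 5
  (π[a](S) ∪ π[a](σ[d<=8](S))) → 11
  (R ⋈[h=a] (π[a](S) ∪ π[a](σ[d<=8](S)))) → 2
  σ[v='s']((R ⋈[h=a] (π[a](S) ∪ π[a](σ[d<=8](S))))) → 0
  γ[a; MAX(b)→e](σ[v='s']((R ⋈[h=a] (π[a](S) ∪ π[a](σ[d<=8](S)))))) → 0
  R → 4
  ρ[a/b](R) → 4
  ρ[e/h](ρ[a/b](R)) → 4
  π[a,e](ρ[e/h](ρ[a/b](R))) → 4
  (γ[a; MAX(b)→e](σ[v='s']((R ⋈[h=a] (π[a](S) ∪ π[a](σ[d<=8](S)))))) ∪ π[a,e](ρ[e/h](ρ[a/b](R)))) → 4
E2 subexpression sizes:
  R → 4
  S → 6
  π[a](S) → 6
  S → 6
  σ[d<=8](S) → 5
  π[a](σ[d<=8](S)) → 5
  (π[a](S) ∪ π[a](σ[d<=8](S))) → 11
  (R ⋈[h=a] (π[a](S) ∪ π[a](σ[d<=8](S)))) → 2
  σ[v='s']((R ⋈[h=a] (π[a](S) ∪ π[a](σ[d<=8](S))))) → 0
  γ[a; MAX(b)→e](σ[v='s']((R ⋈[h=a] (π[a](S) ∪ π[a](σ[d<=8](S)))))) → 0
  R → 4
  ρ[a/b](R) → 4
  ρ[e/h](ρ[a/b](R)) → 4
  π[a,e](ρ[e/h](ρ[a/b](R))) → 4
  (γ[a; MAX(b)→e](σ[v='s']((R ⋈[h=a] (π[a](S) ∪ π[a](σ[d<=8](S)))))) − π[a,e](ρ[e/h](ρ[a/b](R)))) → 0

E1 result:
a | e
6 | 1
6 | 5
8 | 1
9 | 8
E2 result:
a | e
(0 rows)
Witness: (6, 1) appears 1× in E1 but 0× in E2.

no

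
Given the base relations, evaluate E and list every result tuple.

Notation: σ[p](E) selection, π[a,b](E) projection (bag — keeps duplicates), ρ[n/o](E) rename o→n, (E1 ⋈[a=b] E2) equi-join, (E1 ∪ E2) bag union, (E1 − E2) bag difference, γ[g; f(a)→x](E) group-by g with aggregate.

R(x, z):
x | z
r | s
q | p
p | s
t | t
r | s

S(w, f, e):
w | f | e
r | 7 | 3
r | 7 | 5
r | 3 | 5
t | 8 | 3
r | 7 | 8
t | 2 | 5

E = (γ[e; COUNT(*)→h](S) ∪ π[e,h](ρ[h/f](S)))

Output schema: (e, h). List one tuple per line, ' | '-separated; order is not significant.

Subexpression sizes:
  S → 6
  γ[e; COUNT(*)→h](S) → 3
  S → 6
  ρ[h/f](S) → 6
  π[e,h](ρ[h/f](S)) → 6
  (γ[e; COUNT(*)→h](S) ∪ π[e,h](ρ[h/f](S))) → 9

== RESULT ==
e | h
3 | 2
3 | 7
3 | 8
5 | 2
5 | 3
5 | 3
5 | 7
8 | 1
8 | 7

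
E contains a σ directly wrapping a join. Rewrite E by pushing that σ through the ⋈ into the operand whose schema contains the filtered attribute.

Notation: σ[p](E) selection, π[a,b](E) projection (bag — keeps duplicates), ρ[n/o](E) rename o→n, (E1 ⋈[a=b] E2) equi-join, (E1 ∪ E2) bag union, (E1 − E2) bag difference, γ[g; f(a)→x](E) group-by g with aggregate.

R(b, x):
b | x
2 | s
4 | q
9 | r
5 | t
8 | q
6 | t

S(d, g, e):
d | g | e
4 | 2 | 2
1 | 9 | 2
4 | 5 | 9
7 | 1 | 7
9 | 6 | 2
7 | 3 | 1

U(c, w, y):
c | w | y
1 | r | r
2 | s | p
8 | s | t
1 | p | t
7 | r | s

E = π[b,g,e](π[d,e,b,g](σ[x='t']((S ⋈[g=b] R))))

σ filters on x, owned by the right side.
E' = π[b,g,e](π[d,e,b,g]((S ⋈[g=b] σ[x='t'](R))))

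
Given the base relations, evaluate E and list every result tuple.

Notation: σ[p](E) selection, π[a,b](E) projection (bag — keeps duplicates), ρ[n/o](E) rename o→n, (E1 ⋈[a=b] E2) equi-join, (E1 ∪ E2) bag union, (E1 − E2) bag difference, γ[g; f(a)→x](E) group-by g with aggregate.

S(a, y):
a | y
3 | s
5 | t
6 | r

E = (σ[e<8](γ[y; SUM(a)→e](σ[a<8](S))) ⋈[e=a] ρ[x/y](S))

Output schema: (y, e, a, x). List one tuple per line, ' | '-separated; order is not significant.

Subexpression sizes:
  S → 3
  σ[a<8](S) → 3
  γ[y; SUM(a)→e](σ[a<8](S)) → 3
  σ[e<8](γ[y; SUM(a)→e](σ[a<8](S))) → 3
  S → 3
  ρ[x/y](S) → 3
  (σ[e<8](γ[y; SUM(a)→e](σ[a<8](S))) ⋈[e=a] ρ[x/y](S)) → 3

== RESULT ==
y | e | a | x
r | 6 | 6 | r
s | 3 | 3 | s
t | 5 | 5 | t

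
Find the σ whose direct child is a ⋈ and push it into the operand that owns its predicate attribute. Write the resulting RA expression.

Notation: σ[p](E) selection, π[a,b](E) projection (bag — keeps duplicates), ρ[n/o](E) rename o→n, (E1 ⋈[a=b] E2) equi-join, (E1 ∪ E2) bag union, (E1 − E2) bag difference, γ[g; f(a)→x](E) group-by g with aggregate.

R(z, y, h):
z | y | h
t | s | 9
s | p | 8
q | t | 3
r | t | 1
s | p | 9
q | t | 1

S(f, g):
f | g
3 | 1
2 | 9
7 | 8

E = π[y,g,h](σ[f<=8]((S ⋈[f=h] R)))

σ filters on f, owned by the left side.
E' = π[y,g,h]((σ[f<=8](S) ⋈[f=h] R))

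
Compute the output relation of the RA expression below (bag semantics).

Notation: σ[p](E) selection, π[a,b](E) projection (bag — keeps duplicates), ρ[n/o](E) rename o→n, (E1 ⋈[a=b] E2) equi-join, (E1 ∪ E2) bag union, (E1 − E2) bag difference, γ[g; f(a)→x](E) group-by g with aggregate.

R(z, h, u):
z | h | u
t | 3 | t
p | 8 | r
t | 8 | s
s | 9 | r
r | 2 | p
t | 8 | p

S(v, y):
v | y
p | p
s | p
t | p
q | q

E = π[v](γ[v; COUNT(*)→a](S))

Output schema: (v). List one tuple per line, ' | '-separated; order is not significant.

Subexpression sizes:
  S → 4
  γ[v; COUNT(*)→a](S) → 4
  π[v](γ[v; COUNT(*)→a](S)) → 4

== RESULT ==
v
p
q
s
t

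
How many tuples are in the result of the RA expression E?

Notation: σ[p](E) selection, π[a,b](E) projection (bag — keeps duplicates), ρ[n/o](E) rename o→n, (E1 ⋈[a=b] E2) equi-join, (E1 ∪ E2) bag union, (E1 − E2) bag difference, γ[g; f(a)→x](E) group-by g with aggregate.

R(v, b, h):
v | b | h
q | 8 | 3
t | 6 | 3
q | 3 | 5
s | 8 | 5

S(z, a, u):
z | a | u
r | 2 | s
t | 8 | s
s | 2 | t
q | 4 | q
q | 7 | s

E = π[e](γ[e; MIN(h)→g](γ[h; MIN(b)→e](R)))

Row counts bottom-up:
  R → 4
  γ[h; MIN(b)→e](R) → 2
  γ[e; MIN(h)→g](γ[h; MIN(b)→e](R)) → 2
  π[e](γ[e; MIN(h)→g](γ[h; MIN(b)→e](R))) → 2

|E| = 2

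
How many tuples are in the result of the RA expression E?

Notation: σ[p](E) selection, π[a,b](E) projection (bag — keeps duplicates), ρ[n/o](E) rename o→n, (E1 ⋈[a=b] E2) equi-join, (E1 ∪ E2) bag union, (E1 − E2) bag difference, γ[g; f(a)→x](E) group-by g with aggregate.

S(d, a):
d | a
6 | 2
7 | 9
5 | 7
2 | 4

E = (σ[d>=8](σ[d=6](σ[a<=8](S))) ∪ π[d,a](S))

Subexpression sizes:
  S → 4
  σ[a<=8](S) → 3
  σ[d=6](σ[a<=8](S)) → 1
  σ[d>=8](σ[d=6](σ[a<=8](S))) → 0
  S → 4
  π[d,a](S) → 4
  (σ[d>=8](σ[d=6](σ[a<=8](S))) ∪ π[d,a](S)) → 4

|E| = 4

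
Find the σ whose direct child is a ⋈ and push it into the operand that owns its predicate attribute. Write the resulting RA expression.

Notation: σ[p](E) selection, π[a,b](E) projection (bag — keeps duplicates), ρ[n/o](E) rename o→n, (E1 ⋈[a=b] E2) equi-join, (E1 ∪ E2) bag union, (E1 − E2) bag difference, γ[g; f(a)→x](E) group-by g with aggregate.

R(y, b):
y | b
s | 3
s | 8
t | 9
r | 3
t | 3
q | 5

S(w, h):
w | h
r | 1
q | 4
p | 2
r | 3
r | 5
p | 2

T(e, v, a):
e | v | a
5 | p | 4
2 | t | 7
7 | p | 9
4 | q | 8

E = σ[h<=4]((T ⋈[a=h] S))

σ filters on h, owned by the right side.
E' = (T ⋈[a=h] σ[h<=4](S))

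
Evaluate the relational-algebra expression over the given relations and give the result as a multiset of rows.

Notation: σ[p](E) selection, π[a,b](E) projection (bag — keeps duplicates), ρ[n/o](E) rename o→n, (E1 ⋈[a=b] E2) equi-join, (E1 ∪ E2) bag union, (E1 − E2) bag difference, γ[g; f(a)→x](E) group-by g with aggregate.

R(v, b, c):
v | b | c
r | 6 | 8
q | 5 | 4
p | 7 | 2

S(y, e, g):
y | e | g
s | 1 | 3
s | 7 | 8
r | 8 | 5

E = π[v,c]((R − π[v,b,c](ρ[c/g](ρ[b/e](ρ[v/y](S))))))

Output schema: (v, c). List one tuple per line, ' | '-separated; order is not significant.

Stepwise |·|:
  R → 3
  S → 3
  ρ[v/y](S) → 3
  ρ[b/e](ρ[v/y](S)) → 3
  ρ[c/g](ρ[b/e](ρ[v/y](S))) → 3
  π[v,b,c](ρ[c/g](ρ[b/e](ρ[v/y](S)))) → 3
  (R − π[v,b,c](ρ[c/g](ρ[b/e](ρ[v/y](S))))) → 3
  π[v,c]((R − π[v,b,c](ρ[c/g](ρ[b/e](ρ[v/y](S)))))) → 3

== RESULT ==
v | c
p | 2
q | 4
r | 8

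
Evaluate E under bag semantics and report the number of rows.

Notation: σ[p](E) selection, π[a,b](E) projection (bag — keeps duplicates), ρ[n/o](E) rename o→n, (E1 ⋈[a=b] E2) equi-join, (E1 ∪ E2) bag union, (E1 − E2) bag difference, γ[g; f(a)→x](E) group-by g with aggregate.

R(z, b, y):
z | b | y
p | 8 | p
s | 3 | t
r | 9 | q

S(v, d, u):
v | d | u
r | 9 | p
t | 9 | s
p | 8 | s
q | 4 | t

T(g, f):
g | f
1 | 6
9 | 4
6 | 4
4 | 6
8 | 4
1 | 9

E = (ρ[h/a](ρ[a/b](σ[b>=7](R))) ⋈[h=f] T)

Row counts bottom-up:
  R → 3
  σ[b>=7](R) → 2
  ρ[a/b](σ[b>=7](R)) → 2
  ρ[h/a](ρ[a/b](σ[b>=7](R))) → 2
  T → 6
  (ρ[h/a](ρ[a/b](σ[b>=7](R))) ⋈[h=f] T) → 1

|E| = 1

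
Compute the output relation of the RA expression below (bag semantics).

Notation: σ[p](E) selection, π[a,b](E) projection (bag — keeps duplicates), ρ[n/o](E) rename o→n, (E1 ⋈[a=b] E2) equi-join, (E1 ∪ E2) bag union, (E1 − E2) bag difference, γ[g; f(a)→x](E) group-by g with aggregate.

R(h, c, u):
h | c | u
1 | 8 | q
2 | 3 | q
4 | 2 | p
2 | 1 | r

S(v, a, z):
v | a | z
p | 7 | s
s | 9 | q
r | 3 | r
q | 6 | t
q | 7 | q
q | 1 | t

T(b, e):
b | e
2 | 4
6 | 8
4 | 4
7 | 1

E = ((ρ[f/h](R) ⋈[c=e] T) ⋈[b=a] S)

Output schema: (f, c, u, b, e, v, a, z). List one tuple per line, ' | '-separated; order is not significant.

Subexpression sizes:
  R → 4
  ρ[f/h](R) → 4
  T → 4
  (ρ[f/h](R) ⋈[c=e] T) → 2
  S → 6
  ((ρ[f/h](R) ⋈[c=e] T) ⋈[b=a] S) → 3

== RESULT ==
f | c | u | b | e | v | a | z
1 | 8 | q | 6 | 8 | q | 6 | t
2 | 1 | r | 7 | 1 | p | 7 | s
2 | 1 | r | 7 | 1 | q | 7 | q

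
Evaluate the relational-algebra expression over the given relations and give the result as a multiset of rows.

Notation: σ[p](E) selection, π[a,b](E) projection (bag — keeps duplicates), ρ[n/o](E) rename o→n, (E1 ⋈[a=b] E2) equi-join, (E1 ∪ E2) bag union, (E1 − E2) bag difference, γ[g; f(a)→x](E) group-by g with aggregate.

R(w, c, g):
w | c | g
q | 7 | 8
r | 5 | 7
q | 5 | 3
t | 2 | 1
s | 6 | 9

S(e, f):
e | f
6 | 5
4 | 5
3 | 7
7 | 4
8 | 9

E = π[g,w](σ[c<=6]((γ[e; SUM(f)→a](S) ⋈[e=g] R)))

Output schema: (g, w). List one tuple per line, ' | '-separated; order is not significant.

Row counts bottom-up:
  S → 5
  γ[e; SUM(f)→a](S) → 5
  R → 5
  (γ[e; SUM(f)→a](S) ⋈[e=g] R) → 3
  σ[c<=6]((γ[e; SUM(f)→a](S) ⋈[e=g] R)) → 2
  π[g,w](σ[c<=6]((γ[e; SUM(f)→a](S) ⋈[e=g] R))) → 2

== RESULT ==
g | w
3 | q
7 | r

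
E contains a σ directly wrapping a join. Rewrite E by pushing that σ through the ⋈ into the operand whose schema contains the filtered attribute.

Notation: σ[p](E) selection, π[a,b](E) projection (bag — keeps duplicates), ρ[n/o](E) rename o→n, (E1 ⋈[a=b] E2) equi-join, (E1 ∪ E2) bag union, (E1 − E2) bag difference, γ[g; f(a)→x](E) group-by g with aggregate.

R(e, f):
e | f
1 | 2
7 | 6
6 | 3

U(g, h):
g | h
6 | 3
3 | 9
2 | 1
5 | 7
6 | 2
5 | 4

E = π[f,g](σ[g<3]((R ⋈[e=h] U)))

σ filters on g, owned by the right side.
E' = π[f,g]((R ⋈[e=h] σ[g<3](U)))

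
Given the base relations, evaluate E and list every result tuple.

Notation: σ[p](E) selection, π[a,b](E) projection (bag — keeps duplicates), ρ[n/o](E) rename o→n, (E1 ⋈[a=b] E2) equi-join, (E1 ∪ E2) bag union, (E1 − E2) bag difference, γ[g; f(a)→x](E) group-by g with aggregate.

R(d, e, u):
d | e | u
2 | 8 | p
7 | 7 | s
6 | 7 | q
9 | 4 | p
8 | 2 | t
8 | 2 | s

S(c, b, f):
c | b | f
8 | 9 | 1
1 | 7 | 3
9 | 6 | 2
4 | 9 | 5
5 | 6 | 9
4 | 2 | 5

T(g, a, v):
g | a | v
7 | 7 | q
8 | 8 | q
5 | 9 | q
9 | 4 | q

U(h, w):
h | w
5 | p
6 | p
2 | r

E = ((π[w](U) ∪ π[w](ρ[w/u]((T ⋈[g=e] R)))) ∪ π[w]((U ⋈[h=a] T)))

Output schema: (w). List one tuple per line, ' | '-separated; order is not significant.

Row counts bottom-up:
  U → 3
  π[w](U) → 3
  T → 4
  R → 6
  (T ⋈[g=e] R) → 3
  ρ[w/u]((T ⋈[g=e] R)) → 3
  π[w](ρ[w/u]((T ⋈[g=e] R))) → 3
  (π[w](U) ∪ π[w](ρ[w/u]((T ⋈[g=e] R)))) → 6
  U → 3
  T → 4
  (U ⋈[h=a] T) → 0
  π[w]((U ⋈[h=a] T)) → 0
  ((π[w](U) ∪ π[w](ρ[w/u]((T ⋈[g=e] R)))) ∪ π[w]((U ⋈[h=a] T))) → 6

== RESULT ==
w
p
p
p
q
r
s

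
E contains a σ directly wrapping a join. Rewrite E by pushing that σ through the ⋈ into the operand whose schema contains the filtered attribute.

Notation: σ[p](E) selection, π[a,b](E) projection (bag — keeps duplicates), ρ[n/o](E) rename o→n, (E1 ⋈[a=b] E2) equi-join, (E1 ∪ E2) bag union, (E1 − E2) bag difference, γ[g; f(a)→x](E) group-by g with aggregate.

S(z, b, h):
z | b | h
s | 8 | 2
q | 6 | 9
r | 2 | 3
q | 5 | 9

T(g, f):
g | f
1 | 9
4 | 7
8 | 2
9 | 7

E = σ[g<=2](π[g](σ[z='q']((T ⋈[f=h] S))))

σ filters on z, owned by the right side.
E' = σ[g<=2](π[g]((T ⋈[f=h] σ[z='q'](S))))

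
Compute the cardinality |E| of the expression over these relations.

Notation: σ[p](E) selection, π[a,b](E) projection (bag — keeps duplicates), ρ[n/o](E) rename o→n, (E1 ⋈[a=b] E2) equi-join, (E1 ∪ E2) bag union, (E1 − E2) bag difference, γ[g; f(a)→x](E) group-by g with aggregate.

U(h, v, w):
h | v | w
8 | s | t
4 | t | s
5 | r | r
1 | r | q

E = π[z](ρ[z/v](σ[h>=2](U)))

Row counts bottom-up:
  U → 4
  σ[h>=2](U) → 3
  ρ[z/v](σ[h>=2](U)) → 3
  π[z](ρ[z/v](σ[h>=2](U))) → 3

|E| = 3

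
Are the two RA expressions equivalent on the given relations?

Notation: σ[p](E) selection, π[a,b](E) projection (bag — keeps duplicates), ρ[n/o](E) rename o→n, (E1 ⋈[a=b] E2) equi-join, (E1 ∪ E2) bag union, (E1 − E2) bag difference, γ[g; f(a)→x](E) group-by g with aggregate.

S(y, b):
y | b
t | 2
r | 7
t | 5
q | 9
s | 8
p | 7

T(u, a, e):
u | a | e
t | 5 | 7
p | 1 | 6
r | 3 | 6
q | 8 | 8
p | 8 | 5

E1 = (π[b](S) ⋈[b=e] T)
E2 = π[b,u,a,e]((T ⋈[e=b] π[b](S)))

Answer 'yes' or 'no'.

E1 row counts bottom-up:
  S → 6
  π[b](S) → 6
  T → 5
  (π[b](S) ⋈[b=e] T) → 4
E2 row counts bottom-up:
  T → 5
  S → 6
  π[b](S) → 6
  (T ⋈[e=b] π[b](S)) → 4
  π[b,u,a,e]((T ⋈[e=b] π[b](S))) → 4

E1 and E2 produce the same multiset:
b | u | a | e
5 | p | 8 | 5
7 | t | 5 | 7
7 | t | 5 | 7
8 | q | 8 | 8

yes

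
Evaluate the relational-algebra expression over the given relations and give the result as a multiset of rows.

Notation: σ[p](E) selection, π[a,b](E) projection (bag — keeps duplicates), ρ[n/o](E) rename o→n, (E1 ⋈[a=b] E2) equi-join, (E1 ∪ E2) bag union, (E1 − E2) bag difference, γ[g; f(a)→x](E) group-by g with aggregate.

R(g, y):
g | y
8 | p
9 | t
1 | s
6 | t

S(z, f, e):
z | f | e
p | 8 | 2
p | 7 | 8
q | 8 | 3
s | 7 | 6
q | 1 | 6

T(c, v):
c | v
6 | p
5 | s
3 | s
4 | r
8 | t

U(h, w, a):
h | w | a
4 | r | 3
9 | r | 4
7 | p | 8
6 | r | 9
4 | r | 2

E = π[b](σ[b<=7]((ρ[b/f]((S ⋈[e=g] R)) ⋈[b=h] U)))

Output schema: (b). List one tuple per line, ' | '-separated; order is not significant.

Per-node cardinality:
  S → 5
  R → 4
  (S ⋈[e=g] R) → 3
  ρ[b/f]((S ⋈[e=g] R)) → 3
  U → 5
  (ρ[b/f]((S ⋈[e=g] R)) ⋈[b=h] U) → 2
  σ[b<=7]((ρ[b/f]((S ⋈[e=g] R)) ⋈[b=h] U)) → 2
  π[b](σ[b<=7]((ρ[b/f]((S ⋈[e=g] R)) ⋈[b=h] U))) → 2

== RESULT ==
b
7
7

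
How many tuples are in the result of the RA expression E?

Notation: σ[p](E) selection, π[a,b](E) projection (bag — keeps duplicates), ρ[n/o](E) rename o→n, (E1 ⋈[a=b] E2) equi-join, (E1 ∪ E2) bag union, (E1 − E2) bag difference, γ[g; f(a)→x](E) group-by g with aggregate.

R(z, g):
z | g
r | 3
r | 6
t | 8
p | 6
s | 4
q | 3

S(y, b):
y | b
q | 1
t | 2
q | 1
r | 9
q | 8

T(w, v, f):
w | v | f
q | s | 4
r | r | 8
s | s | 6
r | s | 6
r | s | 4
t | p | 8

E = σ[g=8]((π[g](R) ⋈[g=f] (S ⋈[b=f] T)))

Per-node cardinality:
  R → 6
  π[g](R) → 6
  S → 5
  T → 6
  (S ⋈[b=f] T) → 2
  (π[g](R) ⋈[g=f] (S ⋈[b=f] T)) → 2
  σ[g=8]((π[g](R) ⋈[g=f] (S ⋈[b=f] T))) → 2

|E| = 2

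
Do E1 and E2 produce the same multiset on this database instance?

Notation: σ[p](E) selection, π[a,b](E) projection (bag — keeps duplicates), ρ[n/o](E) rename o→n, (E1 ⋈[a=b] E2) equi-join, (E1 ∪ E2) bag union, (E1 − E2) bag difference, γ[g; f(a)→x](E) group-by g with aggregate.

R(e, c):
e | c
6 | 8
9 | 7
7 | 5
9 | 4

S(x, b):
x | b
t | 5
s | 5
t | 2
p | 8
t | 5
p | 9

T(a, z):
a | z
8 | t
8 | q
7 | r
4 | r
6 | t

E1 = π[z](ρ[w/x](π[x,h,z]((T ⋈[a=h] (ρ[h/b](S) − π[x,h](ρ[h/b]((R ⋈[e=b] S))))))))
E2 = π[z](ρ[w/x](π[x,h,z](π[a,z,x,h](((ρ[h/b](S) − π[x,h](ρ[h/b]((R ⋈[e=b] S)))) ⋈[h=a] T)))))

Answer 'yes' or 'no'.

E1 subexpression sizes:
  T → 5
  S → 6
  ρ[h/b](S) → 6
  R → 4
  S → 6
  (R ⋈[e=b] S) → 2
  ρ[h/b]((R ⋈[e=b] S)) → 2
  π[x,h](ρ[h/b]((R ⋈[e=b] S))) → 2
  (ρ[h/b](S) − π[x,h](ρ[h/b]((R ⋈[e=b] S)))) → 5
  (T ⋈[a=h] (ρ[h/b](S) − π[x,h](ρ[h/b]((R ⋈[e=b] S))))) → 2
  π[x,h,z]((T ⋈[a=h] (ρ[h/b](S) − π[x,h](ρ[h/b]((R ⋈[e=b] S)))))) → 2
  ρ[w/x](π[x,h,z]((T ⋈[a=h] (ρ[h/b](S) − π[x,h](ρ[h/b]((R ⋈[e=b] S))))))) → 2
  π[z](ρ[w/x](π[x,h,z]((T ⋈[a=h] (ρ[h/b](S) − π[x,h](ρ[h/b]((R ⋈[e=b] S)))))))) → 2
E2 subexpression sizes:
  S → 6
  ρ[h/b](S) → 6
  R → 4
  S → 6
  (R ⋈[e=b] S) → 2
  ρ[h/b]((R ⋈[e=b] S)) → 2
  π[x,h](ρ[h/b]((R ⋈[e=b] S))) → 2
  (ρ[h/b](S) − π[x,h](ρ[h/b]((R ⋈[e=b] S)))) → 5
  T → 5
  ((ρ[h/b](S) − π[x,h](ρ[h/b]((R ⋈[e=b] S)))) ⋈[h=a] T) → 2
  π[a,z,x,h](((ρ[h/b](S) − π[x,h](ρ[h/b]((R ⋈[e=b] S)))) ⋈[h=a] T)) → 2
  π[x,h,z](π[a,z,x,h](((ρ[h/b](S) − π[x,h](ρ[h/b]((R ⋈[e=b] S)))) ⋈[h=a] T))) → 2
  ρ[w/x](π[x,h,z](π[a,z,x,h](((ρ[h/b](S) − π[x,h](ρ[h/b]((R ⋈[e=b] S)))) ⋈[h=a] T)))) → 2
  π[z](ρ[w/x](π[x,h,z](π[a,z,x,h](((ρ[h/b](S) − π[x,h](ρ[h/b]((R ⋈[e=b] S)))) ⋈[h=a] T))))) → 2

E1 and E2 produce the same multiset:
z
q
t

yes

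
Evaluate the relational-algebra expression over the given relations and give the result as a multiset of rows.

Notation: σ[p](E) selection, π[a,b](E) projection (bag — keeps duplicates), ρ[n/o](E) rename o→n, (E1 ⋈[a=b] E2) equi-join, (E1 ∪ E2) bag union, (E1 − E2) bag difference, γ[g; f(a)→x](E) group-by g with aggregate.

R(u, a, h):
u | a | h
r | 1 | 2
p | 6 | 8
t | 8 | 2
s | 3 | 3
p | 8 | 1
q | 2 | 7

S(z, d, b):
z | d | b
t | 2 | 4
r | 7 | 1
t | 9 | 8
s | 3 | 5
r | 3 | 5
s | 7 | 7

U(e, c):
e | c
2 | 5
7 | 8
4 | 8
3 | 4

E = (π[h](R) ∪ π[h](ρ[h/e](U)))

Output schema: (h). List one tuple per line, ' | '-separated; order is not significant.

Subexpression sizes:
  R → 6
  π[h](R) → 6
  U → 4
  ρ[h/e](U) → 4
  π[h](ρ[h/e](U)) → 4
  (π[h](R) ∪ π[h](ρ[h/e](U))) → 10

== RESULT ==
h
1
2
2
2
3
3
4
7
7
8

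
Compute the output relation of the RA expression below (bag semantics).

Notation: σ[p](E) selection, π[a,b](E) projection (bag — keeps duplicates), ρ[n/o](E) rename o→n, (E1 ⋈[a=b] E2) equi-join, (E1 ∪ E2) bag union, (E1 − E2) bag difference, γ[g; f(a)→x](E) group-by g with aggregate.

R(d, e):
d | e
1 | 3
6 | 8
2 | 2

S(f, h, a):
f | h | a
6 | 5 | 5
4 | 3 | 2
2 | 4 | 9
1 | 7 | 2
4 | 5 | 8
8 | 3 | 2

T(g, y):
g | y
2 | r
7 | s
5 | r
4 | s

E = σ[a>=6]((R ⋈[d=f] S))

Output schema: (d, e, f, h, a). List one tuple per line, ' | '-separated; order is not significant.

Subexpression sizes:
  R → 3
  S → 6
  (R ⋈[d=f] S) → 3
  σ[a>=6]((R ⋈[d=f] S)) → 1

== RESULT ==
d | e | f | h | a
2 | 2 | 2 | 4 | 9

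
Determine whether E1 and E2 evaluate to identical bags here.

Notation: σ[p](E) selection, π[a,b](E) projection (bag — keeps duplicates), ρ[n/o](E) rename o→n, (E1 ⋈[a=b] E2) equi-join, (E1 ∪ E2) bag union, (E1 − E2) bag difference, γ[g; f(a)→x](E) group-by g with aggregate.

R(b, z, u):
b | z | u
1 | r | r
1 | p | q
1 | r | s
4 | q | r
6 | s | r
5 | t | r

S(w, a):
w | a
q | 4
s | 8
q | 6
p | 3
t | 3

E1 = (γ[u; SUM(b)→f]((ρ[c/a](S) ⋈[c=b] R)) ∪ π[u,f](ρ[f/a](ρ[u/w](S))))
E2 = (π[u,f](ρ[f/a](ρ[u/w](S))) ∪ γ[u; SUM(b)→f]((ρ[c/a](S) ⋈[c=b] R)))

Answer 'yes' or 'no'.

E1 stepwise |·|:
  S → 5
  ρ[c/a](S) → 5
  R → 6
  (ρ[c/a](S) ⋈[c=b] R) → 2
  γ[u; SUM(b)→f]((ρ[c/a](S) ⋈[c=b] R)) → 1
  S → 5
  ρ[u/w](S) → 5
  ρ[f/a](ρ[u/w](S)) → 5
  π[u,f](ρ[f/a](ρ[u/w](S))) → 5
  (γ[u; SUM(b)→f]((ρ[c/a](S) ⋈[c=b] R)) ∪ π[u,f](ρ[f/a](ρ[u/w](S)))) → 6
E2 stepwise |·|:
  S → 5
  ρ[u/w](S) → 5
  ρ[f/a](ρ[u/w](S)) → 5
  π[u,f](ρ[f/a](ρ[u/w](S))) → 5
  S → 5
  ρ[c/a](S) → 5
  R → 6
  (ρ[c/a](S) ⋈[c=b] R) → 2
  γ[u; SUM(b)→f]((ρ[c/a](S) ⋈[c=b] R)) → 1
  (π[u,f](ρ[f/a](ρ[u/w](S))) ∪ γ[u; SUM(b)→f]((ρ[c/a](S) ⋈[c=b] R))) → 6

E1 and E2 produce the same multiset:
u | f
p | 3
q | 4
q | 6
r | 10
s | 8
t | 3

yes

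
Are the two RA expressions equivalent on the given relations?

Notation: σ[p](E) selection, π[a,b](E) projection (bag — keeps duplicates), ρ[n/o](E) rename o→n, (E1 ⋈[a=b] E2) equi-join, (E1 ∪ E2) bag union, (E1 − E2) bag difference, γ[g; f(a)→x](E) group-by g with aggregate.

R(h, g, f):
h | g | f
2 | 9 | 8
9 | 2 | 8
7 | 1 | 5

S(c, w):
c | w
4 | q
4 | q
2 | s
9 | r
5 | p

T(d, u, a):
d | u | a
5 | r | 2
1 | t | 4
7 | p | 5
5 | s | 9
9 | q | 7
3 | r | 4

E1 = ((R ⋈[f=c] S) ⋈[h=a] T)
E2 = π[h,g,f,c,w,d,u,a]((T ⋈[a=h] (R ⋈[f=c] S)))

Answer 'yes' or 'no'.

E1 row counts bottom-up:
  R → 3
  S → 5
  (R ⋈[f=c] S) → 1
  T → 6
  ((R ⋈[f=c] S) ⋈[h=a] T) → 1
E2 row counts bottom-up:
  T → 6
  R → 3
  S → 5
  (R ⋈[f=c] S) → 1
  (T ⋈[a=h] (R ⋈[f=c] S)) → 1
  π[h,g,f,c,w,d,u,a]((T ⋈[a=h] (R ⋈[f=c] S))) → 1

E1 and E2 produce the same multiset:
h | g | f | c | w | d | u | a
7 | 1 | 5 | 5 | p | 9 | q | 7

yes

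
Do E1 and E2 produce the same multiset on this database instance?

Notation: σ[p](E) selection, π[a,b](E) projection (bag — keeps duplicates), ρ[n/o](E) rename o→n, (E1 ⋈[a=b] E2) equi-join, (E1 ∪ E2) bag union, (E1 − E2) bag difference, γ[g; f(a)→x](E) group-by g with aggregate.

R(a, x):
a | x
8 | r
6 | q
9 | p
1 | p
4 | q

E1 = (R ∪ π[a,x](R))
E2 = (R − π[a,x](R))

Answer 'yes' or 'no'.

E1 row counts bottom-up:
  R → 5
  R → 5
  π[a,x](R) → 5
  (R ∪ π[a,x](R)) → 10
E2 row counts bottom-up:
  R → 5
  R → 5
  π[a,x](R) → 5
  (R − π[a,x](R)) → 0

E1 result:
a | x
1 | p
1 | p
4 | q
4 | q
6 | q
6 | q
8 | r
8 | r
9 | p
9 | p
E2 result:
a | x
(0 rows)
Witness: (1, 'p') appears 2× in E1 but 0× in E2.

no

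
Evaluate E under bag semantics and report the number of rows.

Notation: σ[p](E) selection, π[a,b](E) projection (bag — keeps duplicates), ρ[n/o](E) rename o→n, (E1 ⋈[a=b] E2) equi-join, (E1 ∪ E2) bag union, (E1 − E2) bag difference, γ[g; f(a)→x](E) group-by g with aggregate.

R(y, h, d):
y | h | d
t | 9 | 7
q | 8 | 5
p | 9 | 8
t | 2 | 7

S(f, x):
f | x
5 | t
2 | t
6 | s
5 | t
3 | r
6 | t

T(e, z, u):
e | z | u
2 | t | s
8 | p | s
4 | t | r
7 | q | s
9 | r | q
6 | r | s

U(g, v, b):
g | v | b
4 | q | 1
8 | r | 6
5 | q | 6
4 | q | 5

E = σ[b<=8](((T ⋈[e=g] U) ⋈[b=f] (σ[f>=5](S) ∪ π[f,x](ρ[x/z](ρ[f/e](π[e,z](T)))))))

Subexpression sizes:
  T → 6
  U → 4
  (T ⋈[e=g] U) → 3
  S → 6
  σ[f>=5](S) → 4
  T → 6
  π[e,z](T) → 6
  ρ[f/e](π[e,z](T)) → 6
  ρ[x/z](ρ[f/e](π[e,z](T))) → 6
  π[f,x](ρ[x/z](ρ[f/e](π[e,z](T)))) → 6
  (σ[f>=5](S) ∪ π[f,x](ρ[x/z](ρ[f/e](π[e,z](T))))) → 10
  ((T ⋈[e=g] U) ⋈[b=f] (σ[f>=5](S) ∪ π[f,x](ρ[x/z](ρ[f/e](π[e,z](T)))))) → 5
  σ[b<=8](((T ⋈[e=g] U) ⋈[b=f] (σ[f>=5](S) ∪ π[f,x](ρ[x/z](ρ[f/e](π[e,z](T))))))) → 5

|E| = 5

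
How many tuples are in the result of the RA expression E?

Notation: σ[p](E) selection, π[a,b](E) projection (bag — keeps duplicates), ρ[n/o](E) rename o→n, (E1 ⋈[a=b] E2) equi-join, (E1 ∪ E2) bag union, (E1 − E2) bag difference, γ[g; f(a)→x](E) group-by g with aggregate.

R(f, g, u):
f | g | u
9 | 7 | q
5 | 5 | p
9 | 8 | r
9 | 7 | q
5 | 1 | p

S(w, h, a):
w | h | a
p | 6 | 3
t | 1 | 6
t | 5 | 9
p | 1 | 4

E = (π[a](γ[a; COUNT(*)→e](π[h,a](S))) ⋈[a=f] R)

Stepwise |·|:
  S → 4
  π[h,a](S) → 4
  γ[a; COUNT(*)→e](π[h,a](S)) → 4
  π[a](γ[a; COUNT(*)→e](π[h,a](S))) → 4
  R → 5
  (π[a](γ[a; COUNT(*)→e](π[h,a](S))) ⋈[a=f] R) → 3

|E| = 3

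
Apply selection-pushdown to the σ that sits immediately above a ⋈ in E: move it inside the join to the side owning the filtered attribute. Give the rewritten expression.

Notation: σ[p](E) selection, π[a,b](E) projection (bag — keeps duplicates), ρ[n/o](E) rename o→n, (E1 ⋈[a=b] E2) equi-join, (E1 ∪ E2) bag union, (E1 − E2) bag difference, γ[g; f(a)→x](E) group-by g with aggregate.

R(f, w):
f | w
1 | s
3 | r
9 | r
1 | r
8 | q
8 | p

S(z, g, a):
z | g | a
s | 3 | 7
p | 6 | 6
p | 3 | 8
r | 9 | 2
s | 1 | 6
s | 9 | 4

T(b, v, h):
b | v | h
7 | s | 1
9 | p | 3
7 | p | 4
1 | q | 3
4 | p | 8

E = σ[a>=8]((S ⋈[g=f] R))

σ filters on a, owned by the left side.
E' = (σ[a>=8](S) ⋈[g=f] R)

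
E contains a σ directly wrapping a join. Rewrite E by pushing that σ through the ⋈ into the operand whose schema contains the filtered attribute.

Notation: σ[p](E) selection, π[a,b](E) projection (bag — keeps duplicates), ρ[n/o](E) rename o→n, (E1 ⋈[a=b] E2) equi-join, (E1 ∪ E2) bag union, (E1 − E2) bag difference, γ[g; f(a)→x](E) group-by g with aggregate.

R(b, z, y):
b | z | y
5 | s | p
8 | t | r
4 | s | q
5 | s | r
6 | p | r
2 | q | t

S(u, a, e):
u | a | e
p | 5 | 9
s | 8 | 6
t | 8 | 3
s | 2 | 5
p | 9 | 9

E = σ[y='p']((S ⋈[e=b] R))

σ filters on y, owned by the right side.
E' = (S ⋈[e=b] σ[y='p'](R))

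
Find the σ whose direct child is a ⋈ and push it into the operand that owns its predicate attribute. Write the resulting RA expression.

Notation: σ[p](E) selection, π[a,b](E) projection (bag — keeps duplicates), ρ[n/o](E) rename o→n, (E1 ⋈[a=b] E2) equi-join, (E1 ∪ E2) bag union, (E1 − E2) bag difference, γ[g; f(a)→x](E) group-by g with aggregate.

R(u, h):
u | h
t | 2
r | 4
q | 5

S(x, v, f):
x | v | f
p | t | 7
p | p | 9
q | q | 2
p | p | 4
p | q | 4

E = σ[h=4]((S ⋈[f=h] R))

σ filters on h, owned by the right side.
E' = (S ⋈[f=h] σ[h=4](R))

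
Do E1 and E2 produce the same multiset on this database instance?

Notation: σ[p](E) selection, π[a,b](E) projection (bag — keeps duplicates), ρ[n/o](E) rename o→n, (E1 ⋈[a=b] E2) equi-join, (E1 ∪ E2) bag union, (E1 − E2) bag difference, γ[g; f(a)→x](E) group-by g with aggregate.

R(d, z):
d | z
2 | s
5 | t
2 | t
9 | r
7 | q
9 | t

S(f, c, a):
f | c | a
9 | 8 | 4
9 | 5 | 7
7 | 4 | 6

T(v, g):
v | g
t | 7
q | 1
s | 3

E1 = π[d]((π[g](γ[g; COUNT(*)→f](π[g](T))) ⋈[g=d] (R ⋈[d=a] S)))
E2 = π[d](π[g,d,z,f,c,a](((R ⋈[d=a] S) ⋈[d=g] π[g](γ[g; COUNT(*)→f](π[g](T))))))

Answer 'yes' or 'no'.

E1 subexpression sizes:
  T → 3
  π[g](T) → 3
  γ[g; COUNT(*)→f](π[g](T)) → 3
  π[g](γ[g; COUNT(*)→f](π[g](T))) → 3
  R → 6
  S → 3
  (R ⋈[d=a] S) → 1
  (π[g](γ[g; COUNT(*)→f](π[g](T))) ⋈[g=d] (R ⋈[d=a] S)) → 1
  π[d]((π[g](γ[g; COUNT(*)→f](π[g](T))) ⋈[g=d] (R ⋈[d=a] S))) → 1
E2 subexpression sizes:
  R → 6
  S → 3
  (R ⋈[d=a] S) → 1
  T → 3
  π[g](T) → 3
  γ[g; COUNT(*)→f](π[g](T)) → 3
  π[g](γ[g; COUNT(*)→f](π[g](T))) → 3
  ((R ⋈[d=a] S) ⋈[d=g] π[g](γ[g; COUNT(*)→f](π[g](T)))) → 1
  π[g,d,z,f,c,a](((R ⋈[d=a] S) ⋈[d=g] π[g](γ[g; COUNT(*)→f](π[g](T))))) → 1
  π[d](π[g,d,z,f,c,a](((R ⋈[d=a] S) ⋈[d=g] π[g](γ[g; COUNT(*)→f](π[g](T)))))) → 1

E1 and E2 produce the same multiset:
d
7

yes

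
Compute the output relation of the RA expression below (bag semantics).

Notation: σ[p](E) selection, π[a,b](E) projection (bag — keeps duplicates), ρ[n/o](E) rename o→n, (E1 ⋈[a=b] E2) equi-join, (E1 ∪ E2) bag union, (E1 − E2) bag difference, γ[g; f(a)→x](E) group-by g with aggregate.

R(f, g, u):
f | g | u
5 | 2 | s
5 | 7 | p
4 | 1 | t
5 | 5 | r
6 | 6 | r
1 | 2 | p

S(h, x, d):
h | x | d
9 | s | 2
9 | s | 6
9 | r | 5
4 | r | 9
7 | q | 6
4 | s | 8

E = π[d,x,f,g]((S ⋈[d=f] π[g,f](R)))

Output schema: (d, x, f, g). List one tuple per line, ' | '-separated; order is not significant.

Row counts bottom-up:
  S → 6
  R → 6
  π[g,f](R) → 6
  (S ⋈[d=f] π[g,f](R)) → 5
  π[d,x,f,g]((S ⋈[d=f] π[g,f](R))) → 5

== RESULT ==
d | x | f | g
5 | r | 5 | 2
5 | r | 5 | 5
5 | r | 5 | 7
6 | q | 6 | 6
6 | s | 6 | 6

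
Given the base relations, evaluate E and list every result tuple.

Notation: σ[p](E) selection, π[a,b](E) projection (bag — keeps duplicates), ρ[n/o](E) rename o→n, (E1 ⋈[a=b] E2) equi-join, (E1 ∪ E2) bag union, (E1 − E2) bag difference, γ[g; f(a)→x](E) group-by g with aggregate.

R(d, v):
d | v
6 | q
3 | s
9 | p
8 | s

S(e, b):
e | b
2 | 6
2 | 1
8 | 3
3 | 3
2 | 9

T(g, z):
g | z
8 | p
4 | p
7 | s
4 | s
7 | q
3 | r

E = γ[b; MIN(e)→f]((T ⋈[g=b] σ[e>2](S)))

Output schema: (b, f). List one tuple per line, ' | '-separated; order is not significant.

Row counts bottom-up:
  T → 6
  S → 5
  σ[e>2](S) → 2
  (T ⋈[g=b] σ[e>2](S)) → 2
  γ[b; MIN(e)→f]((T ⋈[g=b] σ[e>2](S))) → 1

== RESULT ==
b | f
3 | 3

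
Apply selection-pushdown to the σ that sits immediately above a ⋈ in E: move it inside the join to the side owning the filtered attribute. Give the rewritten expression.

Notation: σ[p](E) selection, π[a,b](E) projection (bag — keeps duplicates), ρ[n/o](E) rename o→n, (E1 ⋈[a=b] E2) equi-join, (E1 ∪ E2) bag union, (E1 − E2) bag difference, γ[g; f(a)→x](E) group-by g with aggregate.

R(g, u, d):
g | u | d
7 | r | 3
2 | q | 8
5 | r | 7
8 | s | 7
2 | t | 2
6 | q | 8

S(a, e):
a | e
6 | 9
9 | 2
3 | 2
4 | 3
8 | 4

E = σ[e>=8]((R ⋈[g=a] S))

σ filters on e, owned by the right side.
E' = (R ⋈[g=a] σ[e>=8](S))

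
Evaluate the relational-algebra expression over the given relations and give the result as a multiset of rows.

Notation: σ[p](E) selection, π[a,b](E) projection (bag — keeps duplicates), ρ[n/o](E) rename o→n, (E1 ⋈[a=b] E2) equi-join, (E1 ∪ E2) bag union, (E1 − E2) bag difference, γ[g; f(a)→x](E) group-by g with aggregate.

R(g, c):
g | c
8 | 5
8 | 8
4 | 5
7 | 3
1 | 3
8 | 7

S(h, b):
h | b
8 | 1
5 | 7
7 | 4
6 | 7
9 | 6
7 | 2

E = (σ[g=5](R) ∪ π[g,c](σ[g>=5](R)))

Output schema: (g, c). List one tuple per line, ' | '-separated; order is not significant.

Subexpression sizes:
  R → 6
  σ[g=5](R) → 0
  R → 6
  σ[g>=5](R) → 4
  π[g,c](σ[g>=5](R)) → 4
  (σ[g=5](R) ∪ π[g,c](σ[g>=5](R))) → 4

== RESULT ==
g | c
7 | 3
8 | 5
8 | 7
8 | 8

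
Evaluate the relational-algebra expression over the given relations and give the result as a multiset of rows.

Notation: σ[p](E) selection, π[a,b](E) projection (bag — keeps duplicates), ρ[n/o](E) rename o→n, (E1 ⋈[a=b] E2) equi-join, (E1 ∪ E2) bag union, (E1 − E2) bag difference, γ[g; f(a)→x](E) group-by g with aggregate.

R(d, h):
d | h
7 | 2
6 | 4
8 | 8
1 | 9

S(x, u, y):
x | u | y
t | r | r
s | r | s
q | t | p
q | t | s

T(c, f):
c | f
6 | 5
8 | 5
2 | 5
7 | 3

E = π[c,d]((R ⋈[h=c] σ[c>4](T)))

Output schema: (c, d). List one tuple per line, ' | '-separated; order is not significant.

Row counts bottom-up:
  R → 4
  T → 4
  σ[c>4](T) → 3
  (R ⋈[h=c] σ[c>4](T)) → 1
  π[c,d]((R ⋈[h=c] σ[c>4](T))) → 1

== RESULT ==
c | d
8 | 8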